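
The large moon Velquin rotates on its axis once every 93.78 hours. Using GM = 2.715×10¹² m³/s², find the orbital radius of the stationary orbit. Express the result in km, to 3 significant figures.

r_sync ≈ 19900 km

T = 93.78 hours = 3.376×10⁵ s.
A synchronous orbit has period T, so by Kepler's third law a = (μT²/4π²)^(1/3).
μT²/4π² = 2.715×10¹² × (3.376×10⁵)² / 39.48 = 7.839×10²¹ m³.
a = 1.986×10⁷ m = 19865 km.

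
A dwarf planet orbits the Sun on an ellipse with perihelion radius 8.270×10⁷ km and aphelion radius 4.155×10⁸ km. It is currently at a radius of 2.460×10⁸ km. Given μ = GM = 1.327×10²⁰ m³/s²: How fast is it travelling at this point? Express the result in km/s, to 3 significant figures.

v ≈ 23.4 km/s

Semi-major axis a = (r_p + r_a)/2 = 2.4910×10⁸ km = 2.491×10¹¹ m.
Vis-viva: v² = μ(2/r − 1/a) = 1.327×10²⁰ × (8.130×10⁻¹² − 4.014×10⁻¹²) = 5.461×10⁸ m²/s².
v = 23370 m/s = 23.37 km/s.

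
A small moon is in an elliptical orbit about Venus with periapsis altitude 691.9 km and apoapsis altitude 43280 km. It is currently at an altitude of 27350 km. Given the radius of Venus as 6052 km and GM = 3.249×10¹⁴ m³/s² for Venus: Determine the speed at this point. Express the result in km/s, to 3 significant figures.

v ≈ 2.80 km/s

r_p = 6052 + 691.9 = 6743.9 km = 6.7439×10⁶ m.
r_a = 6052 + 43280 = 49332 km = 4.9332×10⁷ m.
r = 6052 + 27350 = 33402 km = 3.340×10⁷ m.
Semi-major axis a = (r_p + r_a)/2 = 28038 km = 2.804×10⁷ m.
Vis-viva: v² = μ(2/r − 1/a) = 3.249×10¹⁴ × (5.988×10⁻⁸ − 3.567×10⁻⁸) = 7.866×10⁶ m²/s².
v = 2805 m/s = 2.805 km/s.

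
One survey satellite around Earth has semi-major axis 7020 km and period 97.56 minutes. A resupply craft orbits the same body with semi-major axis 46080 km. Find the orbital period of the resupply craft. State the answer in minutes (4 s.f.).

T₂ ≈ 1641 minutes

Kepler's third law: T² ∝ a³, so T₂ = T₁ (a₂/a₁)^(3/2).
a₂/a₁ = 6.564, (a₂/a₁)^(3/2) = 16.82.
T₂ = 97.56 × 16.82 = 1641 minutes.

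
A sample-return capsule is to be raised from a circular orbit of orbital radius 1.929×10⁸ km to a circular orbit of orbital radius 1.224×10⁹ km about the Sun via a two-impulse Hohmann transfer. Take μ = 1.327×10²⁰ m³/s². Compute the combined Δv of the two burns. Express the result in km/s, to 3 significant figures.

r₁ = 1.929×10⁸ km = 1.929×10¹¹ m.
r₂ = 1.224×10⁹ km = 1.224×10¹² m.
Transfer ellipse a_t = (r₁ + r₂)/2 = 7.084×10¹¹ m.
At r₁: circular v_c1 = √(μ/r₁) = 26230 m/s; transfer-perihelion v_p = √[μ(2/r₁ − 1/a_t)] = 34480 m/s.
Δv₁ = v_p − v_c1 = 8247 m/s.
At r₂: circular v_c2 = √(μ/r₂) = 10410 m/s; transfer-aphelion v_a = √[μ(2/r₂ − 1/a_t)] = 5433 m/s.
Δv₂ = v_c2 − v_a = 4979 m/s.
Total Δv = Δv₁ + Δv₂ = 13230 m/s = 13.23 km/s.

Δv_total ≈ 13.2 km/s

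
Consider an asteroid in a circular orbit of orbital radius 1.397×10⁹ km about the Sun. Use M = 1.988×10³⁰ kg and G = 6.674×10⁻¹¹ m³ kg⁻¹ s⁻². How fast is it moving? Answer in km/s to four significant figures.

v ≈ 9.745 km/s

μ = GM = 6.674×10⁻¹¹ × 1.988×10³⁰ = 1.327×10²⁰ m³/s².
r = 1.397×10⁹ km = 1.397×10¹² m.
For a circular orbit v = √(μ/r) = √(1.327×10²⁰ / 1.397×10¹²) = √(9.497×10⁷) = 9745 m/s.
That is 9.745 km/s.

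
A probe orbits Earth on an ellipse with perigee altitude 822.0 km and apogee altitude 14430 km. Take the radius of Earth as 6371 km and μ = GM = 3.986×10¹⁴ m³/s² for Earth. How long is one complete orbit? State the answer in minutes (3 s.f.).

r_p = 6371 + 822.0 = 7193.0 km = 7.1930×10⁶ m.
r_a = 6371 + 14430 = 20801 km = 2.0801×10⁷ m.
Semi-major axis a = (r_p + r_a)/2 = (7193.0 + 20801)/2 = 13997 km = 1.400×10⁷ m.
By Kepler's third law T = 2π√(a³/μ) = 2π × 2.623×10³ = 1.648×10⁴ s.
= 274.7 minutes.

T ≈ 275 minutes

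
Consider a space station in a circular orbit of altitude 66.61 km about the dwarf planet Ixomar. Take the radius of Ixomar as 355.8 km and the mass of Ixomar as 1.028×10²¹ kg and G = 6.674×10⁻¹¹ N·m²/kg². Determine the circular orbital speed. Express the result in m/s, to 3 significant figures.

μ = GM = 6.674×10⁻¹¹ × 1.028×10²¹ = 6.861×10¹⁰ m³/s².
r = 355.8 + 66.61 = 422.41 km = 4.2241×10⁵ m.
For a circular orbit v = √(μ/r) = √(6.861×10¹⁰ / 4.224×10⁵) = √(1.624×10⁵) = 403.0 m/s.

v ≈ 403 m/s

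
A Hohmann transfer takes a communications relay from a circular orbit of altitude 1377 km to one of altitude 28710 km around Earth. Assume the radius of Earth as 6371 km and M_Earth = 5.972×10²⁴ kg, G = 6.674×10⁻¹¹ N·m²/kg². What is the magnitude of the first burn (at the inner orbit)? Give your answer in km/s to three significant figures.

μ = GM = 6.674×10⁻¹¹ × 5.972×10²⁴ = 3.986×10¹⁴ m³/s².
r₁ = 6371 + 1377 = 7748.0 km = 7.7480×10⁶ m.
r₂ = 6371 + 28710 = 35081 km = 3.5081×10⁷ m.
Transfer ellipse a_t = (r₁ + r₂)/2 = 2.141×10⁷ m.
At r₁: circular v_c1 = √(μ/r₁) = 7172 m/s; transfer-perigee v_p = √[μ(2/r₁ − 1/a_t)] = 9180 m/s.
Δv₁ = v_p − v_c1 = 2008 m/s.
= 2.008 km/s.

Δv ≈ 2.01 km/s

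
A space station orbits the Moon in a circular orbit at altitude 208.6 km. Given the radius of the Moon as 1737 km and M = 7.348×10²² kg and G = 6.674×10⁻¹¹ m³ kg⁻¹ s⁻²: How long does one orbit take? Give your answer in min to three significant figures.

T ≈ 128 min

μ = GM = 6.674×10⁻¹¹ × 7.348×10²² = 4.904×10¹² m³/s².
r = 1737 + 208.6 = 1945.6 km = 1.9456×10⁶ m.
Kepler's third law: T = 2π√(r³/μ) = 2π√((1.946×10⁶)³ / 4.904×10¹²).
r³/μ = 1.502×10⁶ s², so T = 2π × 1.225×10³ = 7.700×10³ s.
Converting: 7.700×10³ s ÷ 60.00 = 128.3 min.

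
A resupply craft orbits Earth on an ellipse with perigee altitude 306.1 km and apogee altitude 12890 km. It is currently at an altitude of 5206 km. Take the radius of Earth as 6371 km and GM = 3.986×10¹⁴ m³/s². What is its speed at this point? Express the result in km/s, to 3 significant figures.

r_p = 6371 + 306.1 = 6677.1 km = 6.6771×10⁶ m.
r_a = 6371 + 12890 = 19261 km = 1.9261×10⁷ m.
r = 6371 + 5206 = 11577 km = 1.158×10⁷ m.
Semi-major axis a = (r_p + r_a)/2 = 12969 km = 1.297×10⁷ m.
Vis-viva: v² = μ(2/r − 1/a) = 3.986×10¹⁴ × (1.728×10⁻⁷ − 7.711×10⁻⁸) = 3.813×10⁷ m²/s².
v = 6175 m/s = 6.175 km/s.

v ≈ 6.17 km/s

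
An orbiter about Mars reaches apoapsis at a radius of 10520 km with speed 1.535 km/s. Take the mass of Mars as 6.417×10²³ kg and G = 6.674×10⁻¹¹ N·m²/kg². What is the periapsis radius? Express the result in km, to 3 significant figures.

μ = GM = 6.674×10⁻¹¹ × 6.417×10²³ = 4.283×10¹³ m³/s².
r_a = 1.052×10⁷ m.
Specific energy ε = v²/2 − μ/r = -2.893×10⁶ J/kg, so a = −μ/(2ε) = 7.402×10⁶ m.
The apsides satisfy r_p + r_a = 2a, so the periapsis radius is 2a − r_a = 4.284×10⁶ m = 4284.2 km.

periapsis radius ≈ 4280 km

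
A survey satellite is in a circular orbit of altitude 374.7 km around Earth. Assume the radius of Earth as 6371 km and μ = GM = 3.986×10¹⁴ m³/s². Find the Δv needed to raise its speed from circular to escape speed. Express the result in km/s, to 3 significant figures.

r = 6371 + 374.7 = 6745.7 km = 6.7457×10⁶ m.
Circular speed v_c = √(μ/r) = 7687 m/s.
Escape speed v_esc = √(2μ/r) = √2 × v_c = 10870 m/s.
Δv = v_esc − v_c = 3184 m/s = 3.184 km/s.

Δv ≈ 3.18 km/s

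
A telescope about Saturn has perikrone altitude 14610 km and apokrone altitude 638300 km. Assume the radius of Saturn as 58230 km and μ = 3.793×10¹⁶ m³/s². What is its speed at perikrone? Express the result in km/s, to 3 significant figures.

r_p = 58230 + 14610 = 72840 km = 7.2840×10⁷ m.
r_a = 58230 + 638300 = 696530 km = 6.9653×10⁸ m.
Semi-major axis a = (r_p + r_a)/2 = 3.8468×10⁵ km = 3.847×10⁸ m.
Vis-viva: v² = μ(2/r − 1/a) = 3.793×10¹⁶ × (2.746×10⁻⁸ − 2.600×10⁻⁹) = 9.429×10⁸ m²/s².
v = 30710 m/s = 30.71 km/s.

v ≈ 30.7 km/s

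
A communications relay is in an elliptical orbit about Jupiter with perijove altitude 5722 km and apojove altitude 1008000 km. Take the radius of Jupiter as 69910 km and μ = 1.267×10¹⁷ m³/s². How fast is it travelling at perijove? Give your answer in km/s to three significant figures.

v ≈ 56.0 km/s

r_p = 69910 + 5722 = 75632 km = 7.5632×10⁷ m.
r_a = 69910 + 1008000 = 1077900 km = 1.0779×10⁹ m.
Semi-major axis a = (r_p + r_a)/2 = 5.7677×10⁵ km = 5.768×10⁸ m.
Vis-viva: v² = μ(2/r − 1/a) = 1.267×10¹⁷ × (2.644×10⁻⁸ − 1.734×10⁻⁹) = 3.131×10⁹ m²/s².
v = 55950 m/s = 55.95 km/s.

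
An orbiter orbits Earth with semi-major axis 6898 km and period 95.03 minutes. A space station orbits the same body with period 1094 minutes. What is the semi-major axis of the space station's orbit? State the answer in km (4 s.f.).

a₂ ≈ 35170 km

Kepler's third law: a³ ∝ T², so a₂ = a₁ (T₂/T₁)^(2/3).
T₂/T₁ = 11.51, (T₂/T₁)^(2/3) = 5.098.
a₂ = 6898 × 5.098 = 35170 km.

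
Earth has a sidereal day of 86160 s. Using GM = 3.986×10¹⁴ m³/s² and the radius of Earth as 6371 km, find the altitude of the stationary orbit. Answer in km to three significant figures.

A synchronous orbit has period T, so by Kepler's third law a = (μT²/4π²)^(1/3).
μT²/4π² = 3.986×10¹⁴ × (8.616×10⁴)² / 39.48 = 7.495×10²² m³.
a = 4.216×10⁷ m = 42163 km.
Altitude h = a − R = 42163 − 6371 = 35792 km.

h_sync ≈ 35800 km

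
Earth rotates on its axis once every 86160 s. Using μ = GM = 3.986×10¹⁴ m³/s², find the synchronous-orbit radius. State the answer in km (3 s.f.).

A synchronous orbit has period T, so by Kepler's third law a = (μT²/4π²)^(1/3).
μT²/4π² = 3.986×10¹⁴ × (8.616×10⁴)² / 39.48 = 7.495×10²² m³.
a = 4.216×10⁷ m = 42163 km.

r_sync ≈ 42200 km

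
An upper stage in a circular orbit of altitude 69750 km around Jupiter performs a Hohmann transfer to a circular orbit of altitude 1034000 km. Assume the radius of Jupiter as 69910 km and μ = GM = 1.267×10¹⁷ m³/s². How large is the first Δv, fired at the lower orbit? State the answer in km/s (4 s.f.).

r₁ = 69910 + 69750 = 139660 km = 1.3966×10⁸ m.
r₂ = 69910 + 1034000 = 1103900 km = 1.1039×10⁹ m.
Transfer ellipse a_t = (r₁ + r₂)/2 = 6.218×10⁸ m.
At r₁: circular v_c1 = √(μ/r₁) = 30120 m/s; transfer-perijove v_p = √[μ(2/r₁ − 1/a_t)] = 40130 m/s.
Δv₁ = v_p − v_c1 = 10010 m/s.
= 10.01 km/s.

Δv ≈ 10.01 km/s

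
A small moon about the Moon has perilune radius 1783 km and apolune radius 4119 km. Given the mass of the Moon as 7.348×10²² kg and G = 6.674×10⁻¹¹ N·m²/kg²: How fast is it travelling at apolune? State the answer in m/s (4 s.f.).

v ≈ 848.2 m/s

μ = GM = 6.674×10⁻¹¹ × 7.348×10²² = 4.904×10¹² m³/s².
Semi-major axis a = (r_p + r_a)/2 = 2951.0 km = 2.951×10⁶ m.
Vis-viva: v² = μ(2/r − 1/a) = 4.904×10¹² × (4.856×10⁻⁷ − 3.389×10⁻⁷) = 7.194×10⁵ m²/s².
v = 848.2 m/s.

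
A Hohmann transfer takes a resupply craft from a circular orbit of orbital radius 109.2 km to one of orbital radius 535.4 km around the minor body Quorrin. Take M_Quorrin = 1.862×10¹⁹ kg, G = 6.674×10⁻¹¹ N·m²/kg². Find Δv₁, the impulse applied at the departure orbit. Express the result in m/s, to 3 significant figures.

Δv ≈ 30.8 m/s

μ = GM = 6.674×10⁻¹¹ × 1.862×10¹⁹ = 1.243×10⁹ m³/s².
r₁ = 109.2 km = 1.092×10⁵ m.
r₂ = 535.4 km = 5.354×10⁵ m.
Transfer ellipse a_t = (r₁ + r₂)/2 = 3.223×10⁵ m.
At r₁: circular v_c1 = √(μ/r₁) = 106.7 m/s; transfer-periapsis v_p = √[μ(2/r₁ − 1/a_t)] = 137.5 m/s.
Δv₁ = v_p − v_c1 = 30.82 m/s.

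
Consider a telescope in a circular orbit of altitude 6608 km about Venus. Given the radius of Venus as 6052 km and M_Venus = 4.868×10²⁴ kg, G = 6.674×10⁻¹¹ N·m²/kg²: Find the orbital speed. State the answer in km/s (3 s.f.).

v ≈ 5.07 km/s

μ = GM = 6.674×10⁻¹¹ × 4.868×10²⁴ = 3.249×10¹⁴ m³/s².
r = 6052 + 6608 = 12660 km = 1.2660×10⁷ m.
For a circular orbit v = √(μ/r) = √(3.249×10¹⁴ / 1.266×10⁷) = √(2.566×10⁷) = 5066 m/s.
That is 5.066 km/s.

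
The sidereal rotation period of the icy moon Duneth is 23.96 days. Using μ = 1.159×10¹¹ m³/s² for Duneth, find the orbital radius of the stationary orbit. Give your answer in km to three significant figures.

T = 23.96 days = 2.070×10⁶ s.
A synchronous orbit has period T, so by Kepler's third law a = (μT²/4π²)^(1/3).
μT²/4π² = 1.159×10¹¹ × (2.070×10⁶)² / 39.48 = 1.258×10²² m³.
a = 2.326×10⁷ m = 23258 km.

r_sync ≈ 23300 km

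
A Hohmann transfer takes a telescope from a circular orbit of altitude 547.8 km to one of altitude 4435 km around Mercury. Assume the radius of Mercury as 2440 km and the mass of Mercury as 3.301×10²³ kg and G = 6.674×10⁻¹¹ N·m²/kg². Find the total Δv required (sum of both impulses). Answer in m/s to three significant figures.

Δv_total ≈ 887 m/s

μ = GM = 6.674×10⁻¹¹ × 3.301×10²³ = 2.203×10¹³ m³/s².
r₁ = 2440 + 547.8 = 2987.8 km = 2.9878×10⁶ m.
r₂ = 2440 + 4435 = 6875.0 km = 6.8750×10⁶ m.
Transfer ellipse a_t = (r₁ + r₂)/2 = 4.931×10⁶ m.
At r₁: circular v_c1 = √(μ/r₁) = 2715 m/s; transfer-periherm v_p = √[μ(2/r₁ − 1/a_t)] = 3206 m/s.
Δv₁ = v_p − v_c1 = 490.8 m/s.
At r₂: circular v_c2 = √(μ/r₂) = 1790 m/s; transfer-apoherm v_a = √[μ(2/r₂ − 1/a_t)] = 1393 m/s.
Δv₂ = v_c2 − v_a = 396.7 m/s.
Total Δv = Δv₁ + Δv₂ = 887.5 m/s.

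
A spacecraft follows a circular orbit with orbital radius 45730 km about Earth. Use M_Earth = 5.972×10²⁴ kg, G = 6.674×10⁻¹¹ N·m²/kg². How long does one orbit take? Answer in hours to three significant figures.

T ≈ 27.0 hours

μ = GM = 6.674×10⁻¹¹ × 5.972×10²⁴ = 3.986×10¹⁴ m³/s².
r = 45730 km = 4.573×10⁷ m.
Kepler's third law: T = 2π√(r³/μ) = 2π√((4.573×10⁷)³ / 3.986×10¹⁴).
r³/μ = 2.399×10⁸ s², so T = 2π × 1.549×10⁴ = 9.733×10⁴ s.
Converting: 9.733×10⁴ s ÷ 3600 = 27.03 hours.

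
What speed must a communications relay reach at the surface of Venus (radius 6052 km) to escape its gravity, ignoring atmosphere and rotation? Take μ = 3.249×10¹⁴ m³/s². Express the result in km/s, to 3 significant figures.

r = R = 6.052×10⁶ m.
Escape speed v_esc = √(2μ/r) = √(2 × 3.249×10¹⁴ / 6.052×10⁶) = √(1.074×10⁸) = 10360 m/s.
= 10.36 km/s.

v_esc ≈ 10.4 km/s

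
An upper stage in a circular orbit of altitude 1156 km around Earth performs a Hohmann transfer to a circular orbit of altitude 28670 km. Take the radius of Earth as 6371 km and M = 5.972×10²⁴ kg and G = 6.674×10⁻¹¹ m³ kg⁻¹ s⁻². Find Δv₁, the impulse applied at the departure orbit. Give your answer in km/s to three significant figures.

μ = GM = 6.674×10⁻¹¹ × 5.972×10²⁴ = 3.986×10¹⁴ m³/s².
r₁ = 6371 + 1156 = 7527.0 km = 7.5270×10⁶ m.
r₂ = 6371 + 28670 = 35041 km = 3.5041×10⁷ m.
Transfer ellipse a_t = (r₁ + r₂)/2 = 2.128×10⁷ m.
At r₁: circular v_c1 = √(μ/r₁) = 7277 m/s; transfer-perigee v_p = √[μ(2/r₁ − 1/a_t)] = 9337 m/s.
Δv₁ = v_p − v_c1 = 2060 m/s.
= 2.060 km/s.

Δv ≈ 2.06 km/s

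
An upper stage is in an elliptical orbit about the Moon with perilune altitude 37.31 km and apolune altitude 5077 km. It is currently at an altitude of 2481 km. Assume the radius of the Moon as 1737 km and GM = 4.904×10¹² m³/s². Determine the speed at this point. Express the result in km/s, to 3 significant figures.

r_p = 1737 + 37.31 = 1774.3 km = 1.7743×10⁶ m.
r_a = 1737 + 5077 = 6814.0 km = 6.8140×10⁶ m.
r = 1737 + 2481 = 4218.0 km = 4.218×10⁶ m.
Semi-major axis a = (r_p + r_a)/2 = 4294.2 km = 4.294×10⁶ m.
Vis-viva: v² = μ(2/r − 1/a) = 4.904×10¹² × (4.742×10⁻⁷ − 2.329×10⁻⁷) = 1.183×10⁶ m²/s².
v = 1088 m/s = 1.088 km/s.

v ≈ 1.09 km/s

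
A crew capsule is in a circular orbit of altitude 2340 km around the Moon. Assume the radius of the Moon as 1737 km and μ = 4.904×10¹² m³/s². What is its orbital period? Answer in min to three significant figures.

T ≈ 389 min

r = 1737 + 2340 = 4077.0 km = 4.0770×10⁶ m.
Kepler's third law: T = 2π√(r³/μ) = 2π√((4.077×10⁶)³ / 4.904×10¹²).
r³/μ = 1.382×10⁷ s², so T = 2π × 3.717×10³ = 2.336×10⁴ s.
Converting: 2.336×10⁴ s ÷ 60.00 = 389.3 min.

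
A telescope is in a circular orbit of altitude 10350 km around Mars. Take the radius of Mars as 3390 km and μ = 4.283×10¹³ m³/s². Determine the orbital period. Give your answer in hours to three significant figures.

T ≈ 13.6 hours

r = 3390 + 10350 = 13740 km = 1.3740×10⁷ m.
Kepler's third law: T = 2π√(r³/μ) = 2π√((1.374×10⁷)³ / 4.283×10¹³).
r³/μ = 6.056×10⁷ s², so T = 2π × 7.782×10³ = 4.890×10⁴ s.
Converting: 4.890×10⁴ s ÷ 3600 = 13.58 hours.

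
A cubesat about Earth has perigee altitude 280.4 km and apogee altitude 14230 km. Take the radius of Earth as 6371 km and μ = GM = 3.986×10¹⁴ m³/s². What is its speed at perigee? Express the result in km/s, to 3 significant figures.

r_p = 6371 + 280.4 = 6651.4 km = 6.6514×10⁶ m.
r_a = 6371 + 14230 = 20601 km = 2.0601×10⁷ m.
Semi-major axis a = (r_p + r_a)/2 = 13626 km = 1.363×10⁷ m.
Vis-viva: v² = μ(2/r − 1/a) = 3.986×10¹⁴ × (3.007×10⁻⁷ − 7.339×10⁻⁸) = 9.060×10⁷ m²/s².
v = 9519 m/s = 9.519 km/s.

v ≈ 9.52 km/s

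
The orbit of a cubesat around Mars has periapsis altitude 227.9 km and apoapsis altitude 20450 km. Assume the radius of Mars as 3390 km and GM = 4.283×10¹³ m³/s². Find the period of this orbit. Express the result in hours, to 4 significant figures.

T ≈ 13.57 hours

r_p = 3390 + 227.9 = 3617.9 km = 3.6179×10⁶ m.
r_a = 3390 + 20450 = 23840 km = 2.3840×10⁷ m.
Semi-major axis a = (r_p + r_a)/2 = (3617.9 + 23840)/2 = 13729 km = 1.373×10⁷ m.
By Kepler's third law T = 2π√(a³/μ) = 2π × 7.773×10³ = 4.884×10⁴ s.
= 13.57 hours.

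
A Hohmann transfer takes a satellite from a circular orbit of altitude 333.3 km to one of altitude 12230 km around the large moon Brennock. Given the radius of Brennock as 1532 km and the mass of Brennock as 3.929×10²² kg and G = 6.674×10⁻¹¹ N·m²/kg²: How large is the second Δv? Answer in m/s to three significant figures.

Δv ≈ 223 m/s

μ = GM = 6.674×10⁻¹¹ × 3.929×10²² = 2.622×10¹² m³/s².
r₁ = 1532 + 333.3 = 1865.3 km = 1.8653×10⁶ m.
r₂ = 1532 + 12230 = 13762 km = 1.3762×10⁷ m.
Transfer ellipse a_t = (r₁ + r₂)/2 = 7.814×10⁶ m.
At r₁: circular v_c1 = √(μ/r₁) = 1186 m/s; transfer-periapsis v_p = √[μ(2/r₁ − 1/a_t)] = 1574 m/s.
At r₂: circular v_c2 = √(μ/r₂) = 436.5 m/s; transfer-apoapsis v_a = √[μ(2/r₂ − 1/a_t)] = 213.3 m/s.
Δv₂ = v_c2 − v_a = 223.2 m/s.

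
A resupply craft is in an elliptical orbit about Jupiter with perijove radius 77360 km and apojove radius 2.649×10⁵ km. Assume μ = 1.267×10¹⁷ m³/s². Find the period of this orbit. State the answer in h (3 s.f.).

T ≈ 11.0 h

Semi-major axis a = (r_p + r_a)/2 = (77360 + 2.6490×10⁵)/2 = 1.7113×10⁵ km = 1.711×10⁸ m.
By Kepler's third law T = 2π√(a³/μ) = 2π × 6.289×10³ = 3.952×10⁴ s.
= 10.98 h.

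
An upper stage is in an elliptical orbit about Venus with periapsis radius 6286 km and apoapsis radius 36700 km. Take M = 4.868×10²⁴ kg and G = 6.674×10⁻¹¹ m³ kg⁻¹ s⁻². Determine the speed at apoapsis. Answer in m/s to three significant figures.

μ = GM = 6.674×10⁻¹¹ × 4.868×10²⁴ = 3.249×10¹⁴ m³/s².
Semi-major axis a = (r_p + r_a)/2 = 21493 km = 2.149×10⁷ m.
Vis-viva: v² = μ(2/r − 1/a) = 3.249×10¹⁴ × (5.450×10⁻⁸ − 4.653×10⁻⁸) = 2.589×10⁶ m²/s².
v = 1609 m/s.

v ≈ 1610 m/s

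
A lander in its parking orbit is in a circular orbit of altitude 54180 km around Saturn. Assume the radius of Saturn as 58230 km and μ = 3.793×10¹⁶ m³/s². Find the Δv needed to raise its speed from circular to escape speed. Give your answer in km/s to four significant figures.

r = 58230 + 54180 = 112410 km = 1.1241×10⁸ m.
Circular speed v_c = √(μ/r) = 18370 m/s.
Escape speed v_esc = √(2μ/r) = √2 × v_c = 25980 m/s.
Δv = v_esc − v_c = 7609 m/s = 7.609 km/s.

Δv ≈ 7.609 km/s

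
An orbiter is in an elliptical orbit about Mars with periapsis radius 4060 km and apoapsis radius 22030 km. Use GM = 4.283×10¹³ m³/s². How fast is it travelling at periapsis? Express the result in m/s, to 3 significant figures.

v ≈ 4220 m/s

Semi-major axis a = (r_p + r_a)/2 = 13045 km = 1.304×10⁷ m.
Vis-viva: v² = μ(2/r − 1/a) = 4.283×10¹³ × (4.926×10⁻⁷ − 7.666×10⁻⁸) = 1.782×10⁷ m²/s².
v = 4221 m/s.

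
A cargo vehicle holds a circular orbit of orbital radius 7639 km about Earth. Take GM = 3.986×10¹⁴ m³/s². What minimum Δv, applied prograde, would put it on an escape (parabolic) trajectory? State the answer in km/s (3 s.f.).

Δv ≈ 2.99 km/s

r = 7639 km = 7.639×10⁶ m.
Circular speed v_c = √(μ/r) = 7224 m/s.
Escape speed v_esc = √(2μ/r) = √2 × v_c = 10220 m/s.
Δv = v_esc − v_c = 2992 m/s = 2.992 km/s.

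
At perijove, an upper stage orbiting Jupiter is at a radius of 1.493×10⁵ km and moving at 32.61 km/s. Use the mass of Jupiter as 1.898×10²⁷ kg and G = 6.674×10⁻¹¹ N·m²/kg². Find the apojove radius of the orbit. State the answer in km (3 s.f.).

μ = GM = 6.674×10⁻¹¹ × 1.898×10²⁷ = 1.267×10¹⁷ m³/s².
r_p = 1.493×10⁸ m.
Specific energy ε = v²/2 − μ/r = -3.167×10⁸ J/kg, so a = −μ/(2ε) = 2.000×10⁸ m.
The apsides satisfy r_p + r_a = 2a, so the apojove radius is 2a − r_p = 2.506×10⁸ m = 2.5063×10⁵ km.

apojove radius ≈ 2.51×10⁵ km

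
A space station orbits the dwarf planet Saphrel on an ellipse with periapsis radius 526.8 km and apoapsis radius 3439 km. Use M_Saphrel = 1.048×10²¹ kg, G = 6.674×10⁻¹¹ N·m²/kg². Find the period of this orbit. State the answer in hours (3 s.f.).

μ = GM = 6.674×10⁻¹¹ × 1.048×10²¹ = 6.994×10¹⁰ m³/s².
Semi-major axis a = (r_p + r_a)/2 = (526.80 + 3439.0)/2 = 1982.9 km = 1.983×10⁶ m.
By Kepler's third law T = 2π√(a³/μ) = 2π × 1.056×10⁴ = 6.634×10⁴ s.
= 18.43 hours.

T ≈ 18.4 hours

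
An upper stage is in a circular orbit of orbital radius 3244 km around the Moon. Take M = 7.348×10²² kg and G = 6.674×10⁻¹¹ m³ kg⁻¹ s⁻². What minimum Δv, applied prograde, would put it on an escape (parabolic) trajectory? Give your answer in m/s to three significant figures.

Δv ≈ 509 m/s

μ = GM = 6.674×10⁻¹¹ × 7.348×10²² = 4.904×10¹² m³/s².
r = 3244 km = 3.244×10⁶ m.
Circular speed v_c = √(μ/r) = 1230 m/s.
Escape speed v_esc = √(2μ/r) = √2 × v_c = 1739 m/s.
Δv = v_esc − v_c = 509.3 m/s.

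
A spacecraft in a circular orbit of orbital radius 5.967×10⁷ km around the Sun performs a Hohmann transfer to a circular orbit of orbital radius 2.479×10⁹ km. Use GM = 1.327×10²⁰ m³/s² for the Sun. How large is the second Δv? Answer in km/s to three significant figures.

Δv ≈ 5.73 km/s

r₁ = 5.967×10⁷ km = 5.967×10¹⁰ m.
r₂ = 2.479×10⁹ km = 2.479×10¹² m.
Transfer ellipse a_t = (r₁ + r₂)/2 = 1.269×10¹² m.
At r₁: circular v_c1 = √(μ/r₁) = 47160 m/s; transfer-perihelion v_p = √[μ(2/r₁ − 1/a_t)] = 65900 m/s.
At r₂: circular v_c2 = √(μ/r₂) = 7316 m/s; transfer-aphelion v_a = √[μ(2/r₂ − 1/a_t)] = 1586 m/s.
Δv₂ = v_c2 − v_a = 5730 m/s.
= 5.730 km/s.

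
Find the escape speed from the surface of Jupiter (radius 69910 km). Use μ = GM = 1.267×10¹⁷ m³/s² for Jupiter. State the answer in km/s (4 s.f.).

r = R = 6.991×10⁷ m.
Escape speed v_esc = √(2μ/r) = √(2 × 1.267×10¹⁷ / 6.991×10⁷) = √(3.625×10⁹) = 60210 m/s.
= 60.21 km/s.

v_esc ≈ 60.21 km/s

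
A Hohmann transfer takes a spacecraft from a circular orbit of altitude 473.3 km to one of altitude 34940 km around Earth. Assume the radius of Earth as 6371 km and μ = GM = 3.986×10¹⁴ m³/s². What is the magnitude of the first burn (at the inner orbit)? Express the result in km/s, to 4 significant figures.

Δv ≈ 2.365 km/s

r₁ = 6371 + 473.3 = 6844.3 km = 6.8443×10⁶ m.
r₂ = 6371 + 34940 = 41311 km = 4.1311×10⁷ m.
Transfer ellipse a_t = (r₁ + r₂)/2 = 2.408×10⁷ m.
At r₁: circular v_c1 = √(μ/r₁) = 7631 m/s; transfer-perigee v_p = √[μ(2/r₁ − 1/a_t)] = 9996 m/s.
Δv₁ = v_p − v_c1 = 2365 m/s.
= 2.365 km/s.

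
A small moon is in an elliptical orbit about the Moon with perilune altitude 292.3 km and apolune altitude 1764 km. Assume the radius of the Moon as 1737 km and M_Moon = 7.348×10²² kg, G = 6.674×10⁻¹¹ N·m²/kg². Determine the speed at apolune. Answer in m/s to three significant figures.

v ≈ 1010 m/s

μ = GM = 6.674×10⁻¹¹ × 7.348×10²² = 4.904×10¹² m³/s².
r_p = 1737 + 292.3 = 2029.3 km = 2.0293×10⁶ m.
r_a = 1737 + 1764 = 3501.0 km = 3.5010×10⁶ m.
Semi-major axis a = (r_p + r_a)/2 = 2765.2 km = 2.765×10⁶ m.
Vis-viva: v² = μ(2/r − 1/a) = 4.904×10¹² × (5.713×10⁻⁷ − 3.616×10⁻⁷) = 1.028×10⁶ m²/s².
v = 1014 m/s.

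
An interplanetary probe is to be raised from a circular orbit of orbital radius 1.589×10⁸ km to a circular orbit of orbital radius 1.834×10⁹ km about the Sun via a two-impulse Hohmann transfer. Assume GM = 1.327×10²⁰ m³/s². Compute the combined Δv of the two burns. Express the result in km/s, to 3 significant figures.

Δv_total ≈ 15.4 km/s

r₁ = 1.589×10⁸ km = 1.589×10¹¹ m.
r₂ = 1.834×10⁹ km = 1.834×10¹² m.
Transfer ellipse a_t = (r₁ + r₂)/2 = 9.964×10¹¹ m.
At r₁: circular v_c1 = √(μ/r₁) = 28900 m/s; transfer-perihelion v_p = √[μ(2/r₁ − 1/a_t)] = 39210 m/s.
Δv₁ = v_p − v_c1 = 10310 m/s.
At r₂: circular v_c2 = √(μ/r₂) = 8506 m/s; transfer-aphelion v_a = √[μ(2/r₂ − 1/a_t)] = 3397 m/s.
Δv₂ = v_c2 − v_a = 5109 m/s.
Total Δv = Δv₁ + Δv₂ = 15420 m/s = 15.42 km/s.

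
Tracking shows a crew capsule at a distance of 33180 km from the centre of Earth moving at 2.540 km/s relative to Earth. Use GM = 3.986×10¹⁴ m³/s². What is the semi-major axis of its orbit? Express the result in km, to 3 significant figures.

r = 3.318×10⁷ m.
Specific orbital energy ε = v²/2 − μ/r = (2540)²/2 − 3.986×10¹⁴/3.318×10⁷ = -8.787×10⁶ J/kg.
Since ε = −μ/(2a), a = −μ/(2ε) = 2.268×10⁷ m = 22680 km.

a ≈ 22700 km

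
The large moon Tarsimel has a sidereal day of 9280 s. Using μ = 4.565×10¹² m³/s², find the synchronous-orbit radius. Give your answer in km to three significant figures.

r_sync ≈ 2150 km

A synchronous orbit has period T, so by Kepler's third law a = (μT²/4π²)^(1/3).
μT²/4π² = 4.565×10¹² × (9.280×10³)² / 39.48 = 9.958×10¹⁸ m³.
a = 2.151×10⁶ m = 2151.4 km.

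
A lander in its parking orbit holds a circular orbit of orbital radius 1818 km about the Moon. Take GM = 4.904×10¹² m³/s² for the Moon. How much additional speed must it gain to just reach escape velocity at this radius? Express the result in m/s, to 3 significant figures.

r = 1818 km = 1.818×10⁶ m.
Circular speed v_c = √(μ/r) = 1642 m/s.
Escape speed v_esc = √(2μ/r) = √2 × v_c = 2323 m/s.
Δv = v_esc − v_c = 680.3 m/s.

Δv ≈ 680 m/s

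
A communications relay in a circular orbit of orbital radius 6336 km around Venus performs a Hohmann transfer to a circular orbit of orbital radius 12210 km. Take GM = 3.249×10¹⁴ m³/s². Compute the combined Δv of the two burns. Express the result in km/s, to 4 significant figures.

r₁ = 6336 km = 6.336×10⁶ m.
r₂ = 12210 km = 1.221×10⁷ m.
Transfer ellipse a_t = (r₁ + r₂)/2 = 9.273×10⁶ m.
At r₁: circular v_c1 = √(μ/r₁) = 7161 m/s; transfer-periapsis v_p = √[μ(2/r₁ − 1/a_t)] = 8217 m/s.
Δv₁ = v_p − v_c1 = 1056 m/s.
At r₂: circular v_c2 = √(μ/r₂) = 5158 m/s; transfer-apoapsis v_a = √[μ(2/r₂ − 1/a_t)] = 4264 m/s.
Δv₂ = v_c2 − v_a = 894.5 m/s.
Total Δv = Δv₁ + Δv₂ = 1951 m/s = 1.951 km/s.

Δv_total ≈ 1.951 km/s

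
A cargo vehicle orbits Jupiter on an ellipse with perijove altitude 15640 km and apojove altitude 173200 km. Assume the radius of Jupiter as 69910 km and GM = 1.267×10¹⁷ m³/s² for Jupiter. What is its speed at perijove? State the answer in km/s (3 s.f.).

r_p = 69910 + 15640 = 85550 km = 8.5550×10⁷ m.
r_a = 69910 + 173200 = 243110 km = 2.4311×10⁸ m.
Semi-major axis a = (r_p + r_a)/2 = 1.6433×10⁵ km = 1.643×10⁸ m.
Vis-viva: v² = μ(2/r − 1/a) = 1.267×10¹⁷ × (2.338×10⁻⁸ − 6.085×10⁻⁹) = 2.191×10⁹ m²/s².
v = 46810 m/s = 46.81 km/s.

v ≈ 46.8 km/s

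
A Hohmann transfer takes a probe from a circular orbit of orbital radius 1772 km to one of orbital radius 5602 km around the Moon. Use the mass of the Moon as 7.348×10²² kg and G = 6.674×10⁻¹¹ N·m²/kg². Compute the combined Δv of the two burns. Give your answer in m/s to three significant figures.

μ = GM = 6.674×10⁻¹¹ × 7.348×10²² = 4.904×10¹² m³/s².
r₁ = 1772 km = 1.772×10⁶ m.
r₂ = 5602 km = 5.602×10⁶ m.
Transfer ellipse a_t = (r₁ + r₂)/2 = 3.687×10⁶ m.
At r₁: circular v_c1 = √(μ/r₁) = 1664 m/s; transfer-perilune v_p = √[μ(2/r₁ − 1/a_t)] = 2051 m/s.
Δv₁ = v_p − v_c1 = 387.0 m/s.
At r₂: circular v_c2 = √(μ/r₂) = 935.6 m/s; transfer-apolune v_a = √[μ(2/r₂ − 1/a_t)] = 648.6 m/s.
Δv₂ = v_c2 − v_a = 287.0 m/s.
Total Δv = Δv₁ + Δv₂ = 674.0 m/s.

Δv_total ≈ 674 m/s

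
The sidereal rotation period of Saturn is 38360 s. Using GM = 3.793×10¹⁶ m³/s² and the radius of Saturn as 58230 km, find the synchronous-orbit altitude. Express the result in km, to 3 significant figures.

h_sync ≈ 54000 km

A synchronous orbit has period T, so by Kepler's third law a = (μT²/4π²)^(1/3).
μT²/4π² = 3.793×10¹⁶ × (3.836×10⁴)² / 39.48 = 1.414×10²⁴ m³.
a = 1.122×10⁸ m = 1.1223×10⁵ km.
Altitude h = a − R = 1.1223×10⁵ − 58230 = 54005 km.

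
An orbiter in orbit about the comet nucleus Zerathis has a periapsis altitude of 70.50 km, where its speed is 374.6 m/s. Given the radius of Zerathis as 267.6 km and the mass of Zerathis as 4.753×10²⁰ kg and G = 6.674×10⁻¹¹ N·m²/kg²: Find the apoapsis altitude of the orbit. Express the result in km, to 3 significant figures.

μ = GM = 6.674×10⁻¹¹ × 4.753×10²⁰ = 3.172×10¹⁰ m³/s².
r_p = 267.6 + 70.50 = 338.10 km = 3.381×10⁵ m.
Specific energy ε = v²/2 − μ/r = -2.366×10⁴ J/kg, so a = −μ/(2ε) = 6.704×10⁵ m.
The apsides satisfy r_p + r_a = 2a, so the apoapsis radius is 2a − r_p = 1.003×10⁶ m = 1002.6 km.
Apoapsis altitude = 1002.6 − 267.6 = 735.01 km.

apoapsis altitude ≈ 735 km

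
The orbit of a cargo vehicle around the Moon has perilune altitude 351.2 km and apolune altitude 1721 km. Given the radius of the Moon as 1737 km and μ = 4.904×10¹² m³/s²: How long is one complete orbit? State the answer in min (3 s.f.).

r_p = 1737 + 351.2 = 2088.2 km = 2.0882×10⁶ m.
r_a = 1737 + 1721 = 3458.0 km = 3.4580×10⁶ m.
Semi-major axis a = (r_p + r_a)/2 = (2088.2 + 3458.0)/2 = 2773.1 km = 2.773×10⁶ m.
By Kepler's third law T = 2π√(a³/μ) = 2π × 2.085×10³ = 1.310×10⁴ s.
= 218.4 min.

T ≈ 218 min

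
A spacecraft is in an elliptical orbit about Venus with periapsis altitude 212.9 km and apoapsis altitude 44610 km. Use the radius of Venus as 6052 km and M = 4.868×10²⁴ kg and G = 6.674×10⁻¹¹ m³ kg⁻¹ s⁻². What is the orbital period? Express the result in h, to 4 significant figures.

μ = GM = 6.674×10⁻¹¹ × 4.868×10²⁴ = 3.249×10¹⁴ m³/s².
r_p = 6052 + 212.9 = 6264.9 km = 6.2649×10⁶ m.
r_a = 6052 + 44610 = 50662 km = 5.0662×10⁷ m.
Semi-major axis a = (r_p + r_a)/2 = (6264.9 + 50662)/2 = 28463 km = 2.846×10⁷ m.
By Kepler's third law T = 2π√(a³/μ) = 2π × 8.425×10³ = 5.293×10⁴ s.
= 14.70 h.

T ≈ 14.70 h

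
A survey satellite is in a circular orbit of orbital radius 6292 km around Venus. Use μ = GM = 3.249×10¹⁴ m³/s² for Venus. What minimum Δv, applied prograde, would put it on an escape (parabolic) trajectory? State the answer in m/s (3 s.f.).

Δv ≈ 2980 m/s

r = 6292 km = 6.292×10⁶ m.
Circular speed v_c = √(μ/r) = 7186 m/s.
Escape speed v_esc = √(2μ/r) = √2 × v_c = 10160 m/s.
Δv = v_esc − v_c = 2976 m/s.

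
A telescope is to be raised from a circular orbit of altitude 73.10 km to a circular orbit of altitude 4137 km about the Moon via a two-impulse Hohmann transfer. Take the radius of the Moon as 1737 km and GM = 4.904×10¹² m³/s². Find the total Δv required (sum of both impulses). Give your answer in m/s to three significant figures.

r₁ = 1737 + 73.10 = 1810.1 km = 1.8101×10⁶ m.
r₂ = 1737 + 4137 = 5874.0 km = 5.8740×10⁶ m.
Transfer ellipse a_t = (r₁ + r₂)/2 = 3.842×10⁶ m.
At r₁: circular v_c1 = √(μ/r₁) = 1646 m/s; transfer-perilune v_p = √[μ(2/r₁ − 1/a_t)] = 2035 m/s.
Δv₁ = v_p − v_c1 = 389.2 m/s.
At r₂: circular v_c2 = √(μ/r₂) = 913.7 m/s; transfer-apolune v_a = √[μ(2/r₂ − 1/a_t)] = 627.2 m/s.
Δv₂ = v_c2 − v_a = 286.6 m/s.
Total Δv = Δv₁ + Δv₂ = 675.8 m/s.

Δv_total ≈ 676 m/s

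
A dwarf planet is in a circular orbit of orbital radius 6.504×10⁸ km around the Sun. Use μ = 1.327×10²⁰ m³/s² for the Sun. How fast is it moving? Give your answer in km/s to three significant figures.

r = 6.504×10⁸ km = 6.504×10¹¹ m.
For a circular orbit v = √(μ/r) = √(1.327×10²⁰ / 6.504×10¹¹) = √(2.040×10⁸) = 14280 m/s.
That is 14.28 km/s.

v ≈ 14.3 km/s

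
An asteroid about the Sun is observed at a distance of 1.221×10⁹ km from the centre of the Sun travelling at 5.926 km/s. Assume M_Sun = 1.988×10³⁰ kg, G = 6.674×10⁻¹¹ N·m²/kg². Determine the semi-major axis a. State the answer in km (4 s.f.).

μ = GM = 6.674×10⁻¹¹ × 1.988×10³⁰ = 1.327×10²⁰ m³/s².
r = 1.221×10¹² m.
Vis-viva rearranged: 1/a = 2/r − v²/μ = 1.638×10⁻¹² − 2.647×10⁻¹³ = 1.373×10⁻¹² m⁻¹.
a = 7.282×10¹¹ m = 7.2816×10⁸ km.

a ≈ 7.282×10⁸ km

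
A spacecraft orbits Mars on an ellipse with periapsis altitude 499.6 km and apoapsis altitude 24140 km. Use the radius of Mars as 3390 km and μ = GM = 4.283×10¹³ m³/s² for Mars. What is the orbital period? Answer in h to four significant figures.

r_p = 3390 + 499.6 = 3889.6 km = 3.8896×10⁶ m.
r_a = 3390 + 24140 = 27530 km = 2.7530×10⁷ m.
Semi-major axis a = (r_p + r_a)/2 = (3889.6 + 27530)/2 = 15710 km = 1.571×10⁷ m.
By Kepler's third law T = 2π√(a³/μ) = 2π × 9.514×10³ = 5.978×10⁴ s.
= 16.61 h.

T ≈ 16.61 h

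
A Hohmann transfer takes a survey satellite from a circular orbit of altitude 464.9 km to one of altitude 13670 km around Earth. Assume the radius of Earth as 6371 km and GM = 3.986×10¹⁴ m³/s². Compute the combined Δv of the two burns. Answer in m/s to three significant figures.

r₁ = 6371 + 464.9 = 6835.9 km = 6.8359×10⁶ m.
r₂ = 6371 + 13670 = 20041 km = 2.0041×10⁷ m.
Transfer ellipse a_t = (r₁ + r₂)/2 = 1.344×10⁷ m.
At r₁: circular v_c1 = √(μ/r₁) = 7636 m/s; transfer-perigee v_p = √[μ(2/r₁ − 1/a_t)] = 9325 m/s.
Δv₁ = v_p − v_c1 = 1689 m/s.
At r₂: circular v_c2 = √(μ/r₂) = 4460 m/s; transfer-apogee v_a = √[μ(2/r₂ − 1/a_t)] = 3181 m/s.
Δv₂ = v_c2 − v_a = 1279 m/s.
Total Δv = Δv₁ + Δv₂ = 2968 m/s.

Δv_total ≈ 2970 m/s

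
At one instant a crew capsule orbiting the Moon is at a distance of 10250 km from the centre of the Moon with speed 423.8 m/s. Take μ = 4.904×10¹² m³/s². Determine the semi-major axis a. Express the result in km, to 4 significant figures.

r = 1.025×10⁷ m.
Specific orbital energy ε = v²/2 − μ/r = (423.8)²/2 − 4.904×10¹²/1.025×10⁷ = -3.886×10⁵ J/kg.
Since ε = −μ/(2a), a = −μ/(2ε) = 6.309×10⁶ m = 6309.2 km.

a ≈ 6309 km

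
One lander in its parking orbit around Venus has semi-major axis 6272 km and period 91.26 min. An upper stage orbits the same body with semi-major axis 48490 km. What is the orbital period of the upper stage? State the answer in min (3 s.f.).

T₂ ≈ 1960 min

Kepler's third law: T² ∝ a³, so T₂ = T₁ (a₂/a₁)^(3/2).
a₂/a₁ = 7.731, (a₂/a₁)^(3/2) = 21.50.
T₂ = 91.26 × 21.50 = 1962 min.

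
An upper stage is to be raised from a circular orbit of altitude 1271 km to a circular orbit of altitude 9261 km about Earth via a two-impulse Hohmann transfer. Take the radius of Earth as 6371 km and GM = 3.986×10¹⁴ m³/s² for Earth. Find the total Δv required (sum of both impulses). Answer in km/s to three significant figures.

r₁ = 6371 + 1271 = 7642.0 km = 7.6420×10⁶ m.
r₂ = 6371 + 9261 = 15632 km = 1.5632×10⁷ m.
Transfer ellipse a_t = (r₁ + r₂)/2 = 1.164×10⁷ m.
At r₁: circular v_c1 = √(μ/r₁) = 7222 m/s; transfer-perigee v_p = √[μ(2/r₁ − 1/a_t)] = 8371 m/s.
Δv₁ = v_p − v_c1 = 1148 m/s.
At r₂: circular v_c2 = √(μ/r₂) = 5050 m/s; transfer-apogee v_a = √[μ(2/r₂ − 1/a_t)] = 4092 m/s.
Δv₂ = v_c2 − v_a = 957.6 m/s.
Total Δv = Δv₁ + Δv₂ = 2106 m/s = 2.106 km/s.

Δv_total ≈ 2.11 km/s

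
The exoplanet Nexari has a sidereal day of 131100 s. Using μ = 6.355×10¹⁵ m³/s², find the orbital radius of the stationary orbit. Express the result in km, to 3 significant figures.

A synchronous orbit has period T, so by Kepler's third law a = (μT²/4π²)^(1/3).
μT²/4π² = 6.355×10¹⁵ × (1.311×10⁵)² / 39.48 = 2.767×10²⁴ m³.
a = 1.404×10⁸ m = 1.4038×10⁵ km.

r_sync ≈ 1.40×10⁵ km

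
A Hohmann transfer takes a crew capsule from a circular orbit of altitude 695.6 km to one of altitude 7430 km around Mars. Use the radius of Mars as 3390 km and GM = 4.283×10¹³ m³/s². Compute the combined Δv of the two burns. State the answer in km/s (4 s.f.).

Δv_total ≈ 1.180 km/s

r₁ = 3390 + 695.6 = 4085.6 km = 4.0856×10⁶ m.
r₂ = 3390 + 7430 = 10820 km = 1.0820×10⁷ m.
Transfer ellipse a_t = (r₁ + r₂)/2 = 7.453×10⁶ m.
At r₁: circular v_c1 = √(μ/r₁) = 3238 m/s; transfer-periapsis v_p = √[μ(2/r₁ − 1/a_t)] = 3901 m/s.
Δv₁ = v_p − v_c1 = 663.4 m/s.
At r₂: circular v_c2 = √(μ/r₂) = 1990 m/s; transfer-apoapsis v_a = √[μ(2/r₂ − 1/a_t)] = 1473 m/s.
Δv₂ = v_c2 − v_a = 516.5 m/s.
Total Δv = Δv₁ + Δv₂ = 1180 m/s = 1.180 km/s.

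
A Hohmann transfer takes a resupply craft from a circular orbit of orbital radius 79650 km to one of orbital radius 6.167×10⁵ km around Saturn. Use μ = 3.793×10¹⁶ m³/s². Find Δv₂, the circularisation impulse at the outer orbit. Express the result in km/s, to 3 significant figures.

Δv ≈ 4.09 km/s

r₁ = 79650 km = 7.965×10⁷ m.
r₂ = 6.167×10⁵ km = 6.167×10⁸ m.
Transfer ellipse a_t = (r₁ + r₂)/2 = 3.482×10⁸ m.
At r₁: circular v_c1 = √(μ/r₁) = 21820 m/s; transfer-perikrone v_p = √[μ(2/r₁ − 1/a_t)] = 29040 m/s.
At r₂: circular v_c2 = √(μ/r₂) = 7842 m/s; transfer-apokrone v_a = √[μ(2/r₂ − 1/a_t)] = 3751 m/s.
Δv₂ = v_c2 − v_a = 4091 m/s.
= 4.091 km/s.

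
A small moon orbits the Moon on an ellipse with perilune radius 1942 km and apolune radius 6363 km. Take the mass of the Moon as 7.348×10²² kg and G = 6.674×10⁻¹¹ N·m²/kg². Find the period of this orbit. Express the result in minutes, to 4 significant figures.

T ≈ 400.1 minutes

μ = GM = 6.674×10⁻¹¹ × 7.348×10²² = 4.904×10¹² m³/s².
Semi-major axis a = (r_p + r_a)/2 = (1942.0 + 6363.0)/2 = 4152.5 km = 4.152×10⁶ m.
By Kepler's third law T = 2π√(a³/μ) = 2π × 3.821×10³ = 2.401×10⁴ s.
= 400.1 minutes.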